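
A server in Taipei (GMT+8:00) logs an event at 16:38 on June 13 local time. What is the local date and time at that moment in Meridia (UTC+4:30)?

13:08 on Jun 13

Meridia is 3:30 behind Taipei.
Shift by the zone difference: 16:38 − 3:30 = 13:08 on Jun 13 in Meridia.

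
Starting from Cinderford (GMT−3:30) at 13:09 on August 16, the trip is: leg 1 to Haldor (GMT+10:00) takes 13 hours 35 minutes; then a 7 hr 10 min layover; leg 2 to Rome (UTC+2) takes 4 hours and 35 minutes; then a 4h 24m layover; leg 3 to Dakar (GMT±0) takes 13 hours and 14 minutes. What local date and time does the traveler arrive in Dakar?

11:37 on Aug 18

Convert departure to UTC: 13:09 + 3:30 = 16:39 UTC on Aug 16.
Add 13 hours and 35 minutes leg 1 → 06:14 UTC (Aug 17).
Add 7 hours 10 minutes layover in Haldor → 13:24 UTC.
Add 4 hours and 35 minutes leg 2 → 17:59 UTC.
Add 4 hours 24 minutes layover in Rome → 22:23 UTC.
Add 13 hours and 14 minutes leg 3 → 11:37 UTC (Aug 18).
Dakar is UTC+0, so local arrival is the same: 11:37 on Aug 18.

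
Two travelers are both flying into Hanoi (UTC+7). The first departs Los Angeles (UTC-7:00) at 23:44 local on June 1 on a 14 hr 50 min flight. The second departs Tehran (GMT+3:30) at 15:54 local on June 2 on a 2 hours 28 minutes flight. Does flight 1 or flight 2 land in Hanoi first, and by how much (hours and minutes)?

the second, by 6 hours 42 minutes

Flight 1 in UTC: 23:44 + 7:00 = 06:44 on Jun 2.
+14 hours 50 minutes → arrive 21:34 UTC on Jun 2.
Flight 2 in UTC: 15:54 − 3:30 = 12:24 on Jun 2.
+2 hours and 28 minutes → arrive 14:52 UTC on Jun 2.
Flight 2 lands earlier by 6 hours 42 minutes.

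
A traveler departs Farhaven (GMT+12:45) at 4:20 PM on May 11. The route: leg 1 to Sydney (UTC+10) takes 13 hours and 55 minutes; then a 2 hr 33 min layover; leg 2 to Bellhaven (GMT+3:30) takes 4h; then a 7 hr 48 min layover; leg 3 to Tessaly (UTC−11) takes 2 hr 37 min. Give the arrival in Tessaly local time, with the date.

Convert departure to UTC: 4:20 PM − 12:45 = 3:35 AM UTC on May 11.
Add 13 hours and 55 minutes leg 1 → 5:30 PM UTC.
Add 2 hours and 33 minutes layover in Sydney → 8:03 PM UTC.
Add 4 hours leg 2 → 12:03 AM UTC (May 12).
Add 7 hours 48 minutes layover in Bellhaven → 7:51 AM UTC.
Add 2 hours 37 minutes leg 3 → 10:28 AM UTC.
Tessaly is UTC−11:00, so local arrival = 10:28 AM − 11:00 = 11:28 PM on May 11.

11:28 PM on May 11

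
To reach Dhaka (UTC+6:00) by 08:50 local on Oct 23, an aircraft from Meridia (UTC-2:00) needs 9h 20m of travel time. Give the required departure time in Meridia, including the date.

15:30 on Oct 22

Target arrival in UTC: 08:50 − 6:00 = 02:50 on Oct 23.
Subtract 9 hours and 20 minutes → departure 17:30 UTC on Oct 22.
Meridia is UTC−2:00: 17:30 − 2:00 = 15:30 on Oct 22.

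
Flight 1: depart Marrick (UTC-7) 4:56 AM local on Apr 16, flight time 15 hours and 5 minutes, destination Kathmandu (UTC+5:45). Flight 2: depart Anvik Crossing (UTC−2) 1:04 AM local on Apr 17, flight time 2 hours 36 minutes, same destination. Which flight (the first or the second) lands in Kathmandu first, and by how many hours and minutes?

the first, by 2 hours 39 minutes

Flight 1 in UTC: 4:56 AM + 7:00 = 11:56 AM on Apr 16.
+15 hours 5 minutes → arrive 3:01 AM UTC on Apr 17.
Flight 2 in UTC: 1:04 AM + 2:00 = 3:04 AM on Apr 17.
+2 hours 36 minutes → arrive 5:40 AM UTC on Apr 17.
Flight 1 lands earlier by 2 hours 39 minutes.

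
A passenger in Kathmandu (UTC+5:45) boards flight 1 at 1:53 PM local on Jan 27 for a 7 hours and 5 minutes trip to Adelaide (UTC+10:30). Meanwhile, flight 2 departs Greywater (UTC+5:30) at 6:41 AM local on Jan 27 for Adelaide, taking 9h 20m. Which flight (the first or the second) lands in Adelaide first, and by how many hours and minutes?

Flight 1 in UTC: 1:53 PM − 5:45 = 8:08 AM on Jan 27.
+7 hours 5 minutes → arrive 3:13 PM UTC on Jan 27.
Flight 2 in UTC: 6:41 AM − 5:30 = 1:11 AM on Jan 27.
+9 hours and 20 minutes → arrive 10:31 AM UTC on Jan 27.
Flight 2 lands earlier by 4 hours 42 minutes.

the second, by 4 hours 42 minutes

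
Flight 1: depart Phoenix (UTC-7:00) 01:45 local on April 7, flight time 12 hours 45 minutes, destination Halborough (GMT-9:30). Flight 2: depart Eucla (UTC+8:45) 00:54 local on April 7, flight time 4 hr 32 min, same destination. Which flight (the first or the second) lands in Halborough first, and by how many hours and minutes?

Flight 1 in UTC: 01:45 + 7:00 = 08:45 on Apr 7.
+12 hours 45 minutes → arrive 21:30 UTC on Apr 7.
Flight 2 in UTC: 00:54 − 8:45 = 16:09 on Apr 6.
+4 hours and 32 minutes → arrive 20:41 UTC on Apr 6.
Flight 2 lands earlier by 24 hours 49 minutes.

the second, by 24 hours 49 minutes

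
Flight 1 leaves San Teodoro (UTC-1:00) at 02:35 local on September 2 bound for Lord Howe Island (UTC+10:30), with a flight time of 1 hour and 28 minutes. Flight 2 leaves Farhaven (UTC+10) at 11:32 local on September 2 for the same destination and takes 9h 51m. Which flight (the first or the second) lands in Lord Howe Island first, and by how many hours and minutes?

the first, by 6 hours 20 minutes

Flight 1 in UTC: 02:35 + 1:00 = 03:35 on Sep 2.
+1 hour 28 minutes → arrive 05:03 UTC on Sep 2.
Flight 2 in UTC: 11:32 − 10:00 = 01:32 on Sep 2.
+9 hours 51 minutes → arrive 11:23 UTC on Sep 2.
Flight 1 lands earlier by 6 hours 20 minutes.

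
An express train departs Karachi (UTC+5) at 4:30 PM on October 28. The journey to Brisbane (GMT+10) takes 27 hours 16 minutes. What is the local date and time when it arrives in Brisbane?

Brisbane is 5:00 ahead of Karachi.
After 27 hours 16 minutes it is 7:46 PM (Oct 29) in Karachi.
Shift by the zone difference: 7:46 PM + 5:00 = 12:46 AM on Oct 30 in Brisbane.

12:46 AM on October 30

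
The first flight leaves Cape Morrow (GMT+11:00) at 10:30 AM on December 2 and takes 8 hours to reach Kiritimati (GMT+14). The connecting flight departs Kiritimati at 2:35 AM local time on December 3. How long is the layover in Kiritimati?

5 hours 5 minutes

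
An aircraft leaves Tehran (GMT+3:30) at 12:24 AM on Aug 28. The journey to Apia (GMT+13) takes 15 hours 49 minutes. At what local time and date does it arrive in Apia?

1:43 AM on Aug 29

Convert departure to UTC: 12:24 AM − 3:30 = 8:54 PM UTC on Aug 27.
Add 15 hours and 49 minutes travel time → 12:43 PM UTC (Aug 28).
Apia is UTC+13:00, so local arrival = 12:43 PM + 13:00 = 1:43 AM on Aug 29.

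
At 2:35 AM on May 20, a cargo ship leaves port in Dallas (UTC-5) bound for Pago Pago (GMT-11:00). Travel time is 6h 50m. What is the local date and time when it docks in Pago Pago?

Pago Pago is 6:00 behind Dallas.
After 6 hours and 50 minutes it is 9:25 AM in Dallas.
Shift by the zone difference: 9:25 AM − 6:00 = 3:25 AM on May 20 in Pago Pago.

3:25 AM on May 20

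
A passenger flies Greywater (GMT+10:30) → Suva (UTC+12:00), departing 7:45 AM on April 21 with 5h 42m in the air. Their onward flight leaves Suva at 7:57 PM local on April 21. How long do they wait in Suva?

Convert departure to UTC: 7:45 AM − 10:30 = 9:15 PM UTC on Apr 20.
Add 5 hours 42 minutes flight time → 2:57 AM UTC (Apr 21).
Suva is UTC+12:00, so local arrival = 2:57 AM + 12:00 = 2:57 PM on Apr 21.
Layover = 7:57 PM − 2:57 PM = 5 hours.

5 hours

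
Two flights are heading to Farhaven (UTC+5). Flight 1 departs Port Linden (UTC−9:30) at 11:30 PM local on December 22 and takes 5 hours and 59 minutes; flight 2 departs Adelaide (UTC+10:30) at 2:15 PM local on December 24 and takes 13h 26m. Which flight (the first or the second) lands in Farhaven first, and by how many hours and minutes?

Flight 1 in UTC: 11:30 PM + 9:30 = 9:00 AM on Dec 23.
+5 hours and 59 minutes → arrive 2:59 PM UTC on Dec 23.
Flight 2 in UTC: 2:15 PM − 10:30 = 3:45 AM on Dec 24.
+13 hours 26 minutes → arrive 5:11 PM UTC on Dec 24.
Flight 1 lands earlier by 26 hours 12 minutes.

the first, by 26 hours 12 minutes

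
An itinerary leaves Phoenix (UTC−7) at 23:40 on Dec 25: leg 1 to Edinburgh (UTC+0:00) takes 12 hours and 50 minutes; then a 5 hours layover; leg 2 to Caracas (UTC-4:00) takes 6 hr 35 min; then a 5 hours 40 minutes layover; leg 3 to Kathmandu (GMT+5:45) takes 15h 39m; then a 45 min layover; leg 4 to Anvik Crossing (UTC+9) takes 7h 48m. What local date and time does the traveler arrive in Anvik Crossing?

21:57 on December 28

Convert departure to UTC: 23:40 + 7:00 = 06:40 UTC on Dec 26.
Add 12 hours and 50 minutes leg 1 → 19:30 UTC.
Add 5 hours layover in Edinburgh → 00:30 UTC (Dec 27).
Add 6 hours and 35 minutes leg 2 → 07:05 UTC.
Add 5 hours and 40 minutes layover in Caracas → 12:45 UTC.
Add 15 hours 39 minutes leg 3 → 04:24 UTC (Dec 28).
Add 45 minutes layover in Kathmandu → 05:09 UTC.
Add 7 hours and 48 minutes leg 4 → 12:57 UTC.
Anvik Crossing is UTC+9:00, so local arrival = 12:57 + 9:00 = 21:57 on Dec 28.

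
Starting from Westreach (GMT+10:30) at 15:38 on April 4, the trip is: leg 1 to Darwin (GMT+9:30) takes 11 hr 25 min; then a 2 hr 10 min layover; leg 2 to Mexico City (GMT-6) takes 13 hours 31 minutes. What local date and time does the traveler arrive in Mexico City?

Convert departure to UTC: 15:38 − 10:30 = 05:08 UTC on Apr 4.
Add 11 hours and 25 minutes leg 1 → 16:33 UTC.
Add 2 hours 10 minutes layover in Darwin → 18:43 UTC.
Add 13 hours and 31 minutes leg 2 → 08:14 UTC (Apr 5).
Mexico City is UTC−6:00, so local arrival = 08:14 − 6:00 = 02:14 on Apr 5.

02:14 on April 5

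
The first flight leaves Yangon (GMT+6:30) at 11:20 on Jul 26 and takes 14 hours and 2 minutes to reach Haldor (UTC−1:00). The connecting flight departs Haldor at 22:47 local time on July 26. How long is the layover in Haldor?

Convert departure to UTC: 11:20 − 6:30 = 04:50 UTC on Jul 26.
Add 14 hours and 2 minutes flight time → 18:52 UTC.
Haldor is UTC−1:00, so local arrival = 18:52 − 1:00 = 17:52 on Jul 26.
Layover = 22:47 − 17:52 = 4 hours 55 minutes.

4 hours 55 minutes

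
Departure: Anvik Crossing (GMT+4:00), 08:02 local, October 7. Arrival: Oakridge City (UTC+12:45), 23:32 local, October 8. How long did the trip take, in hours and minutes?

30 hours 45 minutes

Departure in UTC: 08:02 − 4:00 = 04:02 on Oct 7.
Arrival in UTC: 23:32 − 12:45 = 10:47 on Oct 8.
Elapsed = 10:47 − 04:02 (+1 day) = 30 hours 45 minutes.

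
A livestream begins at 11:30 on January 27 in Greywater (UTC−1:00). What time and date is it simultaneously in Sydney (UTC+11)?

In UTC: 11:30 + 1:00 = 12:30 on Jan 27.
Sydney is UTC+11:00: 12:30 + 11:00 = 23:30 on Jan 27.

23:30 on January 27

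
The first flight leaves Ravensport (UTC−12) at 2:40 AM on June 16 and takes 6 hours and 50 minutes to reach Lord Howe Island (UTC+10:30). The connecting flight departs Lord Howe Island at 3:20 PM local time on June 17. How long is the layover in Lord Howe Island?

Convert departure to UTC: 2:40 AM + 12:00 = 2:40 PM UTC on Jun 16.
Add 6 hours and 50 minutes flight time → 9:30 PM UTC.
Lord Howe Island is UTC+10:30, so local arrival = 9:30 PM + 10:30 = 8:00 AM on Jun 17.
Layover = 3:20 PM − 8:00 AM = 7 hours 20 minutes.

7 hours 20 minutes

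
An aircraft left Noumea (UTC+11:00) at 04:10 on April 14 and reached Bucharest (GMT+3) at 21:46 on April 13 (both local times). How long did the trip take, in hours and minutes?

Departure in UTC: 04:10 − 11:00 = 17:10 on Apr 13.
Arrival in UTC: 21:46 − 3:00 = 18:46 on Apr 13.
Elapsed = 18:46 − 17:10 = 1 hour 36 minutes.

1 hour 36 minutes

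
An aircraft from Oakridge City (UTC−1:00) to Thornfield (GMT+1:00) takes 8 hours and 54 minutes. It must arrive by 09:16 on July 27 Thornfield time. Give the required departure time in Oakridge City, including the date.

22:22 on July 26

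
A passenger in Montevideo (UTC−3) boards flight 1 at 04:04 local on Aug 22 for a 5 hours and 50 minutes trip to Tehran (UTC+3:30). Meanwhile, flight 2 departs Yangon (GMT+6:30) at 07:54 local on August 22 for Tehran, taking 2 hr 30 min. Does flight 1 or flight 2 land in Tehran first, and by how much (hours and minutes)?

the second, by 9 hours

Flight 1 in UTC: 04:04 + 3:00 = 07:04 on Aug 22.
+5 hours 50 minutes → arrive 12:54 UTC on Aug 22.
Flight 2 in UTC: 07:54 − 6:30 = 01:24 on Aug 22.
+2 hours 30 minutes → arrive 03:54 UTC on Aug 22.
Flight 2 lands earlier by 9 hours.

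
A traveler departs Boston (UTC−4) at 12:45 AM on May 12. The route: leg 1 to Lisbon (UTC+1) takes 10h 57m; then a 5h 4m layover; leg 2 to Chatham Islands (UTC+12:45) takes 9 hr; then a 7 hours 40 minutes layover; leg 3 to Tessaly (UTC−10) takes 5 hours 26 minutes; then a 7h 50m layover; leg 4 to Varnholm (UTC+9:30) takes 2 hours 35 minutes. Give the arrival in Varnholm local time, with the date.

2:47 PM on May 14

Convert departure to UTC: 12:45 AM + 4:00 = 4:45 AM UTC on May 12.
Add 10 hours 57 minutes leg 1 → 3:42 PM UTC.
Add 5 hours and 4 minutes layover in Lisbon → 8:46 PM UTC.
Add 9 hours leg 2 → 5:46 AM UTC (May 13).
Add 7 hours and 40 minutes layover in Chatham Islands → 1:26 PM UTC.
Add 5 hours and 26 minutes leg 3 → 6:52 PM UTC.
Add 7 hours and 50 minutes layover in Tessaly → 2:42 AM UTC (May 14).
Add 2 hours 35 minutes leg 4 → 5:17 AM UTC.
Varnholm is UTC+9:30, so local arrival = 5:17 AM + 9:30 = 2:47 PM on May 14.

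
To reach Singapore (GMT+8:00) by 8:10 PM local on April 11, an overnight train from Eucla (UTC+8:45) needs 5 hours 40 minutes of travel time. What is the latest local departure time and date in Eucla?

Target arrival in UTC: 8:10 PM − 8:00 = 12:10 PM on Apr 11.
Subtract 5 hours and 40 minutes → departure 6:30 AM UTC on Apr 11.
Eucla is UTC+8:45: 6:30 AM + 8:45 = 3:15 PM on Apr 11.

3:15 PM on April 11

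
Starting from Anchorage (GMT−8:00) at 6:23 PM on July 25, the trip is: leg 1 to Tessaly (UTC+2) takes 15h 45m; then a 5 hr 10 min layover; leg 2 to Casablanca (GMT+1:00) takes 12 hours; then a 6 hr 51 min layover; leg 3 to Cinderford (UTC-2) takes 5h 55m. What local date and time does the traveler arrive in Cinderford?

Convert departure to UTC: 6:23 PM + 8:00 = 2:23 AM UTC on Jul 26.
Add 15 hours 45 minutes leg 1 → 6:08 PM UTC.
Add 5 hours and 10 minutes layover in Tessaly → 11:18 PM UTC.
Add 12 hours leg 2 → 11:18 AM UTC (Jul 27).
Add 6 hours 51 minutes layover in Casablanca → 6:09 PM UTC.
Add 5 hours and 55 minutes leg 3 → 12:04 AM UTC (Jul 28).
Cinderford is UTC−2:00, so local arrival = 12:04 AM − 2:00 = 10:04 PM on Jul 27.

10:04 PM on July 27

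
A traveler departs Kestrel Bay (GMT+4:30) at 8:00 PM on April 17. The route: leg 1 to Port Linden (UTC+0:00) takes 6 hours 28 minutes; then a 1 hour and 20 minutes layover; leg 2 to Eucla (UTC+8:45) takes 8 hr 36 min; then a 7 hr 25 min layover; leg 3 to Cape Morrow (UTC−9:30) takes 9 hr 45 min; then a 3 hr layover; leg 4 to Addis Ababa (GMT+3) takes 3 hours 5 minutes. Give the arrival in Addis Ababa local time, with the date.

10:09 AM on April 19

Convert departure to UTC: 8:00 PM − 4:30 = 3:30 PM UTC on Apr 17.
Add 6 hours and 28 minutes leg 1 → 9:58 PM UTC.
Add 1 hour and 20 minutes layover in Port Linden → 11:18 PM UTC.
Add 8 hours 36 minutes leg 2 → 7:54 AM UTC (Apr 18).
Add 7 hours 25 minutes layover in Eucla → 3:19 PM UTC.
Add 9 hours 45 minutes leg 3 → 1:04 AM UTC (Apr 19).
Add 3 hours layover in Cape Morrow → 4:04 AM UTC.
Add 3 hours 5 minutes leg 4 → 7:09 AM UTC.
Addis Ababa is UTC+3:00, so local arrival = 7:09 AM + 3:00 = 10:09 AM on Apr 19.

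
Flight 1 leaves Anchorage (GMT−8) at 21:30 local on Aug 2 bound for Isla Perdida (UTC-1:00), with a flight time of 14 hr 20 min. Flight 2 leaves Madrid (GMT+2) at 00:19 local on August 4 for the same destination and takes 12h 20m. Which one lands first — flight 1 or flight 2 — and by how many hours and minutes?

Flight 1 in UTC: 21:30 + 8:00 = 05:30 on Aug 3.
+14 hours 20 minutes → arrive 19:50 UTC on Aug 3.
Flight 2 in UTC: 00:19 − 2:00 = 22:19 on Aug 3.
+12 hours and 20 minutes → arrive 10:39 UTC on Aug 4.
Flight 1 lands earlier by 14 hours 49 minutes.

the first, by 14 hours 49 minutes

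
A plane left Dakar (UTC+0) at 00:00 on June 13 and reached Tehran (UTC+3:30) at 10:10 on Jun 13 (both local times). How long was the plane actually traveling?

6 hours 40 minutes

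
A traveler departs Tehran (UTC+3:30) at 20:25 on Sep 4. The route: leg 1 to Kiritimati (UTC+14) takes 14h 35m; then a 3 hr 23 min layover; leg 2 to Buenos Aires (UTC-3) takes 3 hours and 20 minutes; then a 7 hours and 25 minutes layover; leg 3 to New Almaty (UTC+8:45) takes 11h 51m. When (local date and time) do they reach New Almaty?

Convert departure to UTC: 20:25 − 3:30 = 16:55 UTC on Sep 4.
Add 14 hours and 35 minutes leg 1 → 07:30 UTC (Sep 5).
Add 3 hours and 23 minutes layover in Kiritimati → 10:53 UTC.
Add 3 hours and 20 minutes leg 2 → 14:13 UTC.
Add 7 hours and 25 minutes layover in Buenos Aires → 21:38 UTC.
Add 11 hours and 51 minutes leg 3 → 09:29 UTC (Sep 6).
New Almaty is UTC+8:45, so local arrival = 09:29 + 8:45 = 18:14 on Sep 6.

18:14 on Sep 6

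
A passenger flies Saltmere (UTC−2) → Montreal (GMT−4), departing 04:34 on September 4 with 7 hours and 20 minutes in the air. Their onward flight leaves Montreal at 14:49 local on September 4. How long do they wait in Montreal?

4 hours 55 minutes

Convert departure to UTC: 04:34 + 2:00 = 06:34 UTC on Sep 4.
Add 7 hours 20 minutes flight time → 13:54 UTC.
Montreal is UTC−4:00, so local arrival = 13:54 − 4:00 = 09:54 on Sep 4.
Layover = 14:49 − 09:54 = 4 hours 55 minutes.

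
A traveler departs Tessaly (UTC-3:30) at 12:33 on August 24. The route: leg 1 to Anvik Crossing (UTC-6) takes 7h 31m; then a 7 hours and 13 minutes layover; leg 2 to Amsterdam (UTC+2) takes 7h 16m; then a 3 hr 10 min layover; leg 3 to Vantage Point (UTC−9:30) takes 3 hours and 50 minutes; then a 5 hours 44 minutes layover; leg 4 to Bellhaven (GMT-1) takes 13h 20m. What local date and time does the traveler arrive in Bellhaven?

Convert departure to UTC: 12:33 + 3:30 = 16:03 UTC on Aug 24.
Add 7 hours and 31 minutes leg 1 → 23:34 UTC.
Add 7 hours 13 minutes layover in Anvik Crossing → 06:47 UTC (Aug 25).
Add 7 hours 16 minutes leg 2 → 14:03 UTC.
Add 3 hours and 10 minutes layover in Amsterdam → 17:13 UTC.
Add 3 hours and 50 minutes leg 3 → 21:03 UTC.
Add 5 hours 44 minutes layover in Vantage Point → 02:47 UTC (Aug 26).
Add 13 hours and 20 minutes leg 4 → 16:07 UTC.
Bellhaven is UTC−1:00, so local arrival = 16:07 − 1:00 = 15:07 on Aug 26.

15:07 on Aug 26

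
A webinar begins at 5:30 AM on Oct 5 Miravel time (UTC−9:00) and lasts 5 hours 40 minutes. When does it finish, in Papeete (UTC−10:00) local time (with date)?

10:10 AM on October 5

Convert start to UTC: 5:30 AM + 9:00 = 2:30 PM UTC on Oct 5.
Add 5 hours 40 minutes duration → 8:10 PM UTC.
Papeete is UTC−10:00, so local end time = 8:10 PM − 10:00 = 10:10 AM on Oct 5.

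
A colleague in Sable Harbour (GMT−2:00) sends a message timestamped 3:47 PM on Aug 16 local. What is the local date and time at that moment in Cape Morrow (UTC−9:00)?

In UTC: 3:47 PM + 2:00 = 5:47 PM on Aug 16.
Cape Morrow is UTC−9:00: 5:47 PM − 9:00 = 8:47 AM on Aug 16.

8:47 AM on Aug 16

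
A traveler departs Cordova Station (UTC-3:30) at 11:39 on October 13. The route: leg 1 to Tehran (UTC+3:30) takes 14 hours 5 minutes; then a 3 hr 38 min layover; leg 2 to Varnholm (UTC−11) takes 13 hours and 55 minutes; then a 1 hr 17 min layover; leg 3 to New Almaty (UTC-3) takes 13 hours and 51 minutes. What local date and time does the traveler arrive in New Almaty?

10:55 on October 15

Convert departure to UTC: 11:39 + 3:30 = 15:09 UTC on Oct 13.
Add 14 hours 5 minutes leg 1 → 05:14 UTC (Oct 14).
Add 3 hours 38 minutes layover in Tehran → 08:52 UTC.
Add 13 hours and 55 minutes leg 2 → 22:47 UTC.
Add 1 hour and 17 minutes layover in Varnholm → 00:04 UTC (Oct 15).
Add 13 hours 51 minutes leg 3 → 13:55 UTC.
New Almaty is UTC−3:00, so local arrival = 13:55 − 3:00 = 10:55 on Oct 15.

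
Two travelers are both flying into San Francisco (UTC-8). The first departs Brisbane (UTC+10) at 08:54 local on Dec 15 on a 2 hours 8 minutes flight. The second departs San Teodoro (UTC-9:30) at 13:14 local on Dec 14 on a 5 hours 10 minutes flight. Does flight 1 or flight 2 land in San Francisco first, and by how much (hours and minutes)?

Flight 1 in UTC: 08:54 − 10:00 = 22:54 on Dec 14.
+2 hours 8 minutes → arrive 01:02 UTC on Dec 15.
Flight 2 in UTC: 13:14 + 9:30 = 22:44 on Dec 14.
+5 hours 10 minutes → arrive 03:54 UTC on Dec 15.
Flight 1 lands earlier by 2 hours 52 minutes.

the first, by 2 hours 52 minutes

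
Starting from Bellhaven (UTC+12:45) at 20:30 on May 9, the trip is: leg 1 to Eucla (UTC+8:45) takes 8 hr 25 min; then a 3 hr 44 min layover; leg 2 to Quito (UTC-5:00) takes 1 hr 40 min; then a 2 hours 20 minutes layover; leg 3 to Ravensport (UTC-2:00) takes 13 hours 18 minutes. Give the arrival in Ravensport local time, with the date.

Convert departure to UTC: 20:30 − 12:45 = 07:45 UTC on May 9.
Add 8 hours and 25 minutes leg 1 → 16:10 UTC.
Add 3 hours and 44 minutes layover in Eucla → 19:54 UTC.
Add 1 hour and 40 minutes leg 2 → 21:34 UTC.
Add 2 hours and 20 minutes layover in Quito → 23:54 UTC.
Add 13 hours and 18 minutes leg 3 → 13:12 UTC (May 10).
Ravensport is UTC−2:00, so local arrival = 13:12 − 2:00 = 11:12 on May 10.

11:12 on May 10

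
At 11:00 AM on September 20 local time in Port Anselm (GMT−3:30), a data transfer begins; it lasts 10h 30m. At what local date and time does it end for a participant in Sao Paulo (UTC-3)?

Sao Paulo is 0:30 ahead of Port Anselm.
After 10 hours 30 minutes it is 9:30 PM in Port Anselm.
Shift by the zone difference: 9:30 PM + 0:30 = 10:00 PM on Sep 20 in Sao Paulo.

10:00 PM on Sep 20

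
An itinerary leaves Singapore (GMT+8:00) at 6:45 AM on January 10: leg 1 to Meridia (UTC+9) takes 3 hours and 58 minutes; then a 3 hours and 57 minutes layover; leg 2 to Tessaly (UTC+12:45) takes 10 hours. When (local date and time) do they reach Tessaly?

Convert departure to UTC: 6:45 AM − 8:00 = 10:45 PM UTC on Jan 9.
Add 3 hours 58 minutes leg 1 → 2:43 AM UTC (Jan 10).
Add 3 hours and 57 minutes layover in Meridia → 6:40 AM UTC.
Add 10 hours leg 2 → 4:40 PM UTC.
Tessaly is UTC+12:45, so local arrival = 4:40 PM + 12:45 = 5:25 AM on Jan 11.

5:25 AM on January 11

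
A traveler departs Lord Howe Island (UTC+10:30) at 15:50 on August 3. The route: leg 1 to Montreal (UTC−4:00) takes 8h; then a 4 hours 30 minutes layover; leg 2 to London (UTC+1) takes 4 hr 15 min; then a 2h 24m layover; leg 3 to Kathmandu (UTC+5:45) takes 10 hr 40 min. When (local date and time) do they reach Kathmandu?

16:54 on August 4

Convert departure to UTC: 15:50 − 10:30 = 05:20 UTC on Aug 3.
Add 8 hours leg 1 → 13:20 UTC.
Add 4 hours 30 minutes layover in Montreal → 17:50 UTC.
Add 4 hours and 15 minutes leg 2 → 22:05 UTC.
Add 2 hours and 24 minutes layover in London → 00:29 UTC (Aug 4).
Add 10 hours 40 minutes leg 3 → 11:09 UTC.
Kathmandu is UTC+5:45, so local arrival = 11:09 + 5:45 = 16:54 on Aug 4.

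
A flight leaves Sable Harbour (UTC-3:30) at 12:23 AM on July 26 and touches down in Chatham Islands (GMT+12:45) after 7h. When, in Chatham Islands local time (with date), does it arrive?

11:38 PM on July 26

Chatham Islands is 16:15 ahead of Sable Harbour.
After 7 hours it is 7:23 AM in Sable Harbour.
Shift by the zone difference: 7:23 AM + 16:15 = 11:38 PM on Jul 26 in Chatham Islands.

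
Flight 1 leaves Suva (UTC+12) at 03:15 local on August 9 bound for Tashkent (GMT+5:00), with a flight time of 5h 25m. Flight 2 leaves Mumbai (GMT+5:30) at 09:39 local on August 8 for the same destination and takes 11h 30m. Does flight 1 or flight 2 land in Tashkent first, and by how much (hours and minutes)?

the second, by 5 hours 1 minute

Flight 1 in UTC: 03:15 − 12:00 = 15:15 on Aug 8.
+5 hours 25 minutes → arrive 20:40 UTC on Aug 8.
Flight 2 in UTC: 09:39 − 5:30 = 04:09 on Aug 8.
+11 hours 30 minutes → arrive 15:39 UTC on Aug 8.
Flight 2 lands earlier by 5 hours 1 minute.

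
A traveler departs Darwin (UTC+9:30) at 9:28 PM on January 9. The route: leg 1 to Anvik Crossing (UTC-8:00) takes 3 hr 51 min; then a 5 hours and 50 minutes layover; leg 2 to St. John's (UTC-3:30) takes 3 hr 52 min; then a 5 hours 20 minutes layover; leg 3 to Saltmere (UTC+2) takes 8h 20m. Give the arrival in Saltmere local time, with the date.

Convert departure to UTC: 9:28 PM − 9:30 = 11:58 AM UTC on Jan 9.
Add 3 hours and 51 minutes leg 1 → 3:49 PM UTC.
Add 5 hours 50 minutes layover in Anvik Crossing → 9:39 PM UTC.
Add 3 hours and 52 minutes leg 2 → 1:31 AM UTC (Jan 10).
Add 5 hours and 20 minutes layover in St. John's → 6:51 AM UTC.
Add 8 hours and 20 minutes leg 3 → 3:11 PM UTC.
Saltmere is UTC+2:00, so local arrival = 3:11 PM + 2:00 = 5:11 PM on Jan 10.

5:11 PM on January 10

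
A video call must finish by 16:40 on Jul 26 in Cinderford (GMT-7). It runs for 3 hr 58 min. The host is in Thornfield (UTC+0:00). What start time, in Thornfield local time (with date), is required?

19:42 on Jul 26

Target end time in UTC: 16:40 + 7:00 = 23:40 on Jul 26.
Subtract 3 hours and 58 minutes → start 19:42 UTC on Jul 26.
Thornfield is UTC+0, so start is 19:42 on Jul 26.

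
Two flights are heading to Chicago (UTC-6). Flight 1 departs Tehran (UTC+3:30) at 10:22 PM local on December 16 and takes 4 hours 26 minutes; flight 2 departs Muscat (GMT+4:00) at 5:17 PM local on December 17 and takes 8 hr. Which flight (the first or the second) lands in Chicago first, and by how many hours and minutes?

the first, by 21 hours 59 minutes

Flight 1 in UTC: 10:22 PM − 3:30 = 6:52 PM on Dec 16.
+4 hours and 26 minutes → arrive 11:18 PM UTC on Dec 16.
Flight 2 in UTC: 5:17 PM − 4:00 = 1:17 PM on Dec 17.
+8 hours → arrive 9:17 PM UTC on Dec 17.
Flight 1 lands earlier by 21 hours 59 minutes.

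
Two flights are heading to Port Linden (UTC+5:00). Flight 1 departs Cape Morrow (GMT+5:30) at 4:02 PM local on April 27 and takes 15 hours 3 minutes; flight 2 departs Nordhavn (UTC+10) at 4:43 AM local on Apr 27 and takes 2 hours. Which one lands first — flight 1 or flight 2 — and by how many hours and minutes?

the second, by 28 hours 52 minutes

Flight 1 in UTC: 4:02 PM − 5:30 = 10:32 AM on Apr 27.
+15 hours and 3 minutes → arrive 1:35 AM UTC on Apr 28.
Flight 2 in UTC: 4:43 AM − 10:00 = 6:43 PM on Apr 26.
+2 hours → arrive 8:43 PM UTC on Apr 26.
Flight 2 lands earlier by 28 hours 52 minutes.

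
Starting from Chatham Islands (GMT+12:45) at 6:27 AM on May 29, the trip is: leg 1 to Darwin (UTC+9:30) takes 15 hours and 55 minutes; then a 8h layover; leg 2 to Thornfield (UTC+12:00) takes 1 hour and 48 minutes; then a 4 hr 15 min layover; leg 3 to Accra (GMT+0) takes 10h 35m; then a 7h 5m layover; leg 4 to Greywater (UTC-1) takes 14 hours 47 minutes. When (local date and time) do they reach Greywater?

Convert departure to UTC: 6:27 AM − 12:45 = 5:42 PM UTC on May 28.
Add 15 hours and 55 minutes leg 1 → 9:37 AM UTC (May 29).
Add 8 hours layover in Darwin → 5:37 PM UTC.
Add 1 hour 48 minutes leg 2 → 7:25 PM UTC.
Add 4 hours 15 minutes layover in Thornfield → 11:40 PM UTC.
Add 10 hours and 35 minutes leg 3 → 10:15 AM UTC (May 30).
Add 7 hours 5 minutes layover in Accra → 5:20 PM UTC.
Add 14 hours 47 minutes leg 4 → 8:07 AM UTC (May 31).
Greywater is UTC−1:00, so local arrival = 8:07 AM − 1:00 = 7:07 AM on May 31.

7:07 AM on May 31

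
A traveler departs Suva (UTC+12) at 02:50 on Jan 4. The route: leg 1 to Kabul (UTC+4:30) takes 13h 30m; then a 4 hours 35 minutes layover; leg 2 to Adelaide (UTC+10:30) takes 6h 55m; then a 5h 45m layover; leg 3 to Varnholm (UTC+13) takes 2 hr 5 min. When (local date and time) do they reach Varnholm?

12:40 on Jan 5

Convert departure to UTC: 02:50 − 12:00 = 14:50 UTC on Jan 3.
Add 13 hours and 30 minutes leg 1 → 04:20 UTC (Jan 4).
Add 4 hours 35 minutes layover in Kabul → 08:55 UTC.
Add 6 hours 55 minutes leg 2 → 15:50 UTC.
Add 5 hours and 45 minutes layover in Adelaide → 21:35 UTC.
Add 2 hours 5 minutes leg 3 → 23:40 UTC.
Varnholm is UTC+13:00, so local arrival = 23:40 + 13:00 = 12:40 on Jan 5.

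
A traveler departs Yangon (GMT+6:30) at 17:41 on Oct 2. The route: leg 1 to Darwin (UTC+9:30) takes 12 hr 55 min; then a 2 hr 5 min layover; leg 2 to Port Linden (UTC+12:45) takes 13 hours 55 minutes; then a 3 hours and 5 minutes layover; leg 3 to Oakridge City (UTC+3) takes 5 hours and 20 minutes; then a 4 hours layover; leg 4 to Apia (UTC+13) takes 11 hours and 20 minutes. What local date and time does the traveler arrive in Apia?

Convert departure to UTC: 17:41 − 6:30 = 11:11 UTC on Oct 2.
Add 12 hours and 55 minutes leg 1 → 00:06 UTC (Oct 3).
Add 2 hours and 5 minutes layover in Darwin → 02:11 UTC.
Add 13 hours 55 minutes leg 2 → 16:06 UTC.
Add 3 hours and 5 minutes layover in Port Linden → 19:11 UTC.
Add 5 hours 20 minutes leg 3 → 00:31 UTC (Oct 4).
Add 4 hours layover in Oakridge City → 04:31 UTC.
Add 11 hours and 20 minutes leg 4 → 15:51 UTC.
Apia is UTC+13:00, so local arrival = 15:51 + 13:00 = 04:51 on Oct 5.

04:51 on October 5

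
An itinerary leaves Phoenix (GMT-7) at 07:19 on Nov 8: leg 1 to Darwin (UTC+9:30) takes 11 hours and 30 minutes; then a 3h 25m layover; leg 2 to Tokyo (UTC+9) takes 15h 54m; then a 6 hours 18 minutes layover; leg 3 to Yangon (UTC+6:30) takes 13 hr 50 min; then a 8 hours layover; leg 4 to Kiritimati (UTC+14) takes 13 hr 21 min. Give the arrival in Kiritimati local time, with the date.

Convert departure to UTC: 07:19 + 7:00 = 14:19 UTC on Nov 8.
Add 11 hours 30 minutes leg 1 → 01:49 UTC (Nov 9).
Add 3 hours 25 minutes layover in Darwin → 05:14 UTC.
Add 15 hours 54 minutes leg 2 → 21:08 UTC.
Add 6 hours and 18 minutes layover in Tokyo → 03:26 UTC (Nov 10).
Add 13 hours 50 minutes leg 3 → 17:16 UTC.
Add 8 hours layover in Yangon → 01:16 UTC (Nov 11).
Add 13 hours 21 minutes leg 4 → 14:37 UTC.
Kiritimati is UTC+14:00, so local arrival = 14:37 + 14:00 = 04:37 on Nov 12.

04:37 on November 12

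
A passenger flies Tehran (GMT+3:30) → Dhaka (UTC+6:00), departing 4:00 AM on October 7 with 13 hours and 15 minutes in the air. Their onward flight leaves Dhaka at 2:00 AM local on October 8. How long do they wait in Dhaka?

6 hours 15 minutes

Convert departure to UTC: 4:00 AM − 3:30 = 12:30 AM UTC on Oct 7.
Add 13 hours 15 minutes flight time → 1:45 PM UTC.
Dhaka is UTC+6:00, so local arrival = 1:45 PM + 6:00 = 7:45 PM on Oct 7.
Layover = 2:00 AM − 7:45 PM (+1 day) = 6 hours 15 minutes.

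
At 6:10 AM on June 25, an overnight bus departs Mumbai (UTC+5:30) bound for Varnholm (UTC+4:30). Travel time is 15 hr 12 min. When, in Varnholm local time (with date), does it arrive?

Varnholm is 1:00 behind Mumbai.
After 15 hours and 12 minutes it is 9:22 PM in Mumbai.
Shift by the zone difference: 9:22 PM − 1:00 = 8:22 PM on Jun 25 in Varnholm.

8:22 PM on June 25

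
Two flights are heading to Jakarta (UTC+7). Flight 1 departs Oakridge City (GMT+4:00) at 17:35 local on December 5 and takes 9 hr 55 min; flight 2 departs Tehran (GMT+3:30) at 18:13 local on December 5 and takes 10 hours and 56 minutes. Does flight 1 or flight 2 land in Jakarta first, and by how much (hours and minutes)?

Flight 1 in UTC: 17:35 − 4:00 = 13:35 on Dec 5.
+9 hours and 55 minutes → arrive 23:30 UTC on Dec 5.
Flight 2 in UTC: 18:13 − 3:30 = 14:43 on Dec 5.
+10 hours and 56 minutes → arrive 01:39 UTC on Dec 6.
Flight 1 lands earlier by 2 hours 9 minutes.

the first, by 2 hours 9 minutes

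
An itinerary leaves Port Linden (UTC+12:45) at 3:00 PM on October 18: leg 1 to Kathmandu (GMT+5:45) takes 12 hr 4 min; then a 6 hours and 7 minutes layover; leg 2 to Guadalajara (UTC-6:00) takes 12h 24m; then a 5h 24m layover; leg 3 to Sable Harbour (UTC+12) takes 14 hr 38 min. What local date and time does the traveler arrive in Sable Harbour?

4:52 PM on Oct 20

Convert departure to UTC: 3:00 PM − 12:45 = 2:15 AM UTC on Oct 18.
Add 12 hours and 4 minutes leg 1 → 2:19 PM UTC.
Add 6 hours 7 minutes layover in Kathmandu → 8:26 PM UTC.
Add 12 hours and 24 minutes leg 2 → 8:50 AM UTC (Oct 19).
Add 5 hours 24 minutes layover in Guadalajara → 2:14 PM UTC.
Add 14 hours and 38 minutes leg 3 → 4:52 AM UTC (Oct 20).
Sable Harbour is UTC+12:00, so local arrival = 4:52 AM + 12:00 = 4:52 PM on Oct 20.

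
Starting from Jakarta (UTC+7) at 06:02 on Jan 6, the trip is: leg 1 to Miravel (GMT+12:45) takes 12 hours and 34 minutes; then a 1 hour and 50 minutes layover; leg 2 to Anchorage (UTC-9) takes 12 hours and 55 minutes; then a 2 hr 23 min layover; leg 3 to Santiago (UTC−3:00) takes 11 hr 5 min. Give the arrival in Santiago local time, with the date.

Convert departure to UTC: 06:02 − 7:00 = 23:02 UTC on Jan 5.
Add 12 hours and 34 minutes leg 1 → 11:36 UTC (Jan 6).
Add 1 hour 50 minutes layover in Miravel → 13:26 UTC.
Add 12 hours and 55 minutes leg 2 → 02:21 UTC (Jan 7).
Add 2 hours and 23 minutes layover in Anchorage → 04:44 UTC.
Add 11 hours and 5 minutes leg 3 → 15:49 UTC.
Santiago is UTC−3:00, so local arrival = 15:49 − 3:00 = 12:49 on Jan 7.

12:49 on January 7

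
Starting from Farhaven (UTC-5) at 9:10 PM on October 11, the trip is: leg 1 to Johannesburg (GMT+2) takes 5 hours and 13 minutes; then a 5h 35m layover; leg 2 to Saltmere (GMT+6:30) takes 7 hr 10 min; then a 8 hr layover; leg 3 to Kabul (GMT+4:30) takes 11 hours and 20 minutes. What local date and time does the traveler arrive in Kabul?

Convert departure to UTC: 9:10 PM + 5:00 = 2:10 AM UTC on Oct 12.
Add 5 hours 13 minutes leg 1 → 7:23 AM UTC.
Add 5 hours and 35 minutes layover in Johannesburg → 12:58 PM UTC.
Add 7 hours and 10 minutes leg 2 → 8:08 PM UTC.
Add 8 hours layover in Saltmere → 4:08 AM UTC (Oct 13).
Add 11 hours and 20 minutes leg 3 → 3:28 PM UTC.
Kabul is UTC+4:30, so local arrival = 3:28 PM + 4:30 = 7:58 PM on Oct 13.

7:58 PM on Oct 13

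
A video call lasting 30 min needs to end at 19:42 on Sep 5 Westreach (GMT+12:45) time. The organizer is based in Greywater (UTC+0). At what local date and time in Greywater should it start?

Target end time in UTC: 19:42 − 12:45 = 06:57 on Sep 5.
Subtract 30 minutes → start 06:27 UTC on Sep 5.
Greywater is UTC+0, so start is 06:27 on Sep 5.

06:27 on Sep 5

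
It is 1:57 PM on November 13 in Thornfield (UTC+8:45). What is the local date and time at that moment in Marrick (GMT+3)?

Marrick is 5:45 behind Thornfield.
Shift by the zone difference: 1:57 PM − 5:45 = 8:12 AM on Nov 13 in Marrick.

8:12 AM on November 13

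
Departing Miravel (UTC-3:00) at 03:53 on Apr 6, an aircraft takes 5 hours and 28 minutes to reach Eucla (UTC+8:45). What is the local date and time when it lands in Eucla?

21:06 on April 6

Convert departure to UTC: 03:53 + 3:00 = 06:53 UTC on Apr 6.
Add 5 hours and 28 minutes travel time → 12:21 UTC.
Eucla is UTC+8:45, so local arrival = 12:21 + 8:45 = 21:06 on Apr 6.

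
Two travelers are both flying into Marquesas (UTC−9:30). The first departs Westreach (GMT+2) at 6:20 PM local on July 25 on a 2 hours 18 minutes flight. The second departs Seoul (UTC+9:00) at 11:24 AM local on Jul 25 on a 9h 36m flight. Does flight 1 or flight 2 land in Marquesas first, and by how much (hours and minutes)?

the second, by 6 hours 38 minutes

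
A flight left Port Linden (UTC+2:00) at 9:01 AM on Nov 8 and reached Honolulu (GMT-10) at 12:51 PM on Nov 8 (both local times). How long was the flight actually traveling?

Honolulu is 12:00 behind Port Linden.
Clock-face elapsed time (ignoring zones) is 3 hours 50 minutes.
Actual elapsed = 3 hours 50 minutes + 12:00 = 15 hours 50 minutes.

15 hours 50 minutes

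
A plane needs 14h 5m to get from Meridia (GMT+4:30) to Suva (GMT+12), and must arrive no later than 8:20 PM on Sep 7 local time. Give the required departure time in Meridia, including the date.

10:45 PM on September 6

Target arrival in UTC: 8:20 PM − 12:00 = 8:20 AM on Sep 7.
Subtract 14 hours and 5 minutes → departure 6:15 PM UTC on Sep 6.
Meridia is UTC+4:30: 6:15 PM + 4:30 = 10:45 PM on Sep 6.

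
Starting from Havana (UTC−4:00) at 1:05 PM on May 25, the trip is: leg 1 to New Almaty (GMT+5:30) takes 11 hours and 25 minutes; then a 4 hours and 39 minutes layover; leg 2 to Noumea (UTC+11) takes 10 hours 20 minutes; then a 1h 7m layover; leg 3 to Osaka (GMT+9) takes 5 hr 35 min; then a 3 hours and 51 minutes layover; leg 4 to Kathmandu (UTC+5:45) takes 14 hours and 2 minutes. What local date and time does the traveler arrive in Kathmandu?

1:49 AM on May 28

Convert departure to UTC: 1:05 PM + 4:00 = 5:05 PM UTC on May 25.
Add 11 hours and 25 minutes leg 1 → 4:30 AM UTC (May 26).
Add 4 hours and 39 minutes layover in New Almaty → 9:09 AM UTC.
Add 10 hours and 20 minutes leg 2 → 7:29 PM UTC.
Add 1 hour and 7 minutes layover in Noumea → 8:36 PM UTC.
Add 5 hours and 35 minutes leg 3 → 2:11 AM UTC (May 27).
Add 3 hours 51 minutes layover in Osaka → 6:02 AM UTC.
Add 14 hours 2 minutes leg 4 → 8:04 PM UTC.
Kathmandu is UTC+5:45, so local arrival = 8:04 PM + 5:45 = 1:49 AM on May 28.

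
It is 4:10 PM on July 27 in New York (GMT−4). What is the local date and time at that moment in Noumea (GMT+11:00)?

7:10 AM on July 28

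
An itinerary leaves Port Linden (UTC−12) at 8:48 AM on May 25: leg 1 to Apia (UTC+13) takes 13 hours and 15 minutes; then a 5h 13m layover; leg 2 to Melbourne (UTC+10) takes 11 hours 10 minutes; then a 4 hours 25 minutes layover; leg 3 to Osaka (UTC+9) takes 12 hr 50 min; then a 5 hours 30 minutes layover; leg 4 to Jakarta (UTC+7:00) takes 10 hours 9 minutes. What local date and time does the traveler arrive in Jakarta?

6:20 PM on May 28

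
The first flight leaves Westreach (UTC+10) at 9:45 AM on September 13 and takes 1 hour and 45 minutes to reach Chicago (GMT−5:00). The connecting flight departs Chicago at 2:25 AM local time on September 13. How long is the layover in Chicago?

5 hours 55 minutes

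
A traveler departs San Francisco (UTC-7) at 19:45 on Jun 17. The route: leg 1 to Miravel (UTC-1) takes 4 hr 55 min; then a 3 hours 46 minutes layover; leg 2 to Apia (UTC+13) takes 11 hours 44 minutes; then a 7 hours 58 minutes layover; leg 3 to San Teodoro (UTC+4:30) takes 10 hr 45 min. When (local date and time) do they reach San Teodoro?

Convert departure to UTC: 19:45 + 7:00 = 02:45 UTC on Jun 18.
Add 4 hours 55 minutes leg 1 → 07:40 UTC.
Add 3 hours and 46 minutes layover in Miravel → 11:26 UTC.
Add 11 hours 44 minutes leg 2 → 23:10 UTC.
Add 7 hours 58 minutes layover in Apia → 07:08 UTC (Jun 19).
Add 10 hours 45 minutes leg 3 → 17:53 UTC.
San Teodoro is UTC+4:30, so local arrival = 17:53 + 4:30 = 22:23 on Jun 19.

22:23 on Jun 19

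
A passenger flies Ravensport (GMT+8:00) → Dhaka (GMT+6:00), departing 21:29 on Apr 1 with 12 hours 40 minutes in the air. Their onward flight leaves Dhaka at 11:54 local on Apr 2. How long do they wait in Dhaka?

Convert departure to UTC: 21:29 − 8:00 = 13:29 UTC on Apr 1.
Add 12 hours 40 minutes flight time → 02:09 UTC (Apr 2).
Dhaka is UTC+6:00, so local arrival = 02:09 + 6:00 = 08:09 on Apr 2.
Layover = 11:54 − 08:09 = 3 hours 45 minutes.

3 hours 45 minutes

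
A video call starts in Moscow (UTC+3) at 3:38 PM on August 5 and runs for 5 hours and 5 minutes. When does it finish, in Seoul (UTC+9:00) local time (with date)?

2:43 AM on August 6

Convert start to UTC: 3:38 PM − 3:00 = 12:38 PM UTC on Aug 5.
Add 5 hours and 5 minutes duration → 5:43 PM UTC.
Seoul is UTC+9:00, so local end time = 5:43 PM + 9:00 = 2:43 AM on Aug 6.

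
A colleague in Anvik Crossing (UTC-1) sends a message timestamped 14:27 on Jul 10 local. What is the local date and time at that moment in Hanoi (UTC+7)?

22:27 on July 10

In UTC: 14:27 + 1:00 = 15:27 on Jul 10.
Hanoi is UTC+7:00: 15:27 + 7:00 = 22:27 on Jul 10.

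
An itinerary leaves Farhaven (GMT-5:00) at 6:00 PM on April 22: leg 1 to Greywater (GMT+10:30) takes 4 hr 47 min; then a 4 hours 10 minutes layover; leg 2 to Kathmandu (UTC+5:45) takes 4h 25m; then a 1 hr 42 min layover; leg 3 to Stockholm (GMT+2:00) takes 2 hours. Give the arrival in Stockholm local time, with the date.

6:04 PM on April 23

Convert departure to UTC: 6:00 PM + 5:00 = 11:00 PM UTC on Apr 22.
Add 4 hours and 47 minutes leg 1 → 3:47 AM UTC (Apr 23).
Add 4 hours and 10 minutes layover in Greywater → 7:57 AM UTC.
Add 4 hours 25 minutes leg 2 → 12:22 PM UTC.
Add 1 hour 42 minutes layover in Kathmandu → 2:04 PM UTC.
Add 2 hours leg 3 → 4:04 PM UTC.
Stockholm is UTC+2:00, so local arrival = 4:04 PM + 2:00 = 6:04 PM on Apr 23.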